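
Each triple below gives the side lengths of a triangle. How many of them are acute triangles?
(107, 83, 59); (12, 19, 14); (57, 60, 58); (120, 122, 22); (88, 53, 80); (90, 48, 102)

(107,83,59): 59²+83² = 10370 < 11449 = 107² → obtuse
(12,19,14): 12²+14² = 340 < 361 = 19² → obtuse
(57,60,58): 57²+58² = 6613 > 3600 = 60² → acute
(120,122,22): 22²+120² = 14884 = 122² → right
(88,53,80): 53²+80² = 9209 > 7744 = 88² → acute
(90,48,102): 48²+90² = 10404 = 102² → right
2 of the 6 are acute.

2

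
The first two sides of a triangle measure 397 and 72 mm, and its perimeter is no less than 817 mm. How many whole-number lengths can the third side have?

Triangle inequality: 325 < x < 469. Perimeter ≥ 817 gives x ≥ 817 − 397 − 72 = 348.
So 348 ≤ x < 469; integers 348 through 468: 121 values.

121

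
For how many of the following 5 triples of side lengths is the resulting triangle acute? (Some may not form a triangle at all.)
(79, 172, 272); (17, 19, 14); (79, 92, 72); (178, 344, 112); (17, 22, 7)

(79,172,272): 79+172 ≤ 272, not a triangle
(17,19,14): 14²+17² = 485 > 361 = 19² → acute
(79,92,72): 72²+79² = 11425 > 8464 = 92² → acute
(178,344,112): 112+178 ≤ 344, not a triangle
(17,22,7): 7²+17² = 338 < 484 = 22² → obtuse
2 of the 5 are acute.

2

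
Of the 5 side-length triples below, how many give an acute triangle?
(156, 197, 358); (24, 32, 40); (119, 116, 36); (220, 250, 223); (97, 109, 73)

(156,197,358): 156+197 ≤ 358, not a triangle
(24,32,40): 24²+32² = 1600 = 40² → right
(119,116,36): 36²+116² = 14752 > 14161 = 119² → acute
(220,250,223): 220²+223² = 98129 > 62500 = 250² → acute
(97,109,73): 73²+97² = 14738 > 11881 = 109² → acute
3 of the 5 are acute.

3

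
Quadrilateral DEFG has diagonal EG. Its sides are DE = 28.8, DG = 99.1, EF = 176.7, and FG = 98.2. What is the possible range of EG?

From triangle DEG: |28.8 − 99.1| < EG < 28.8 + 99.1, i.e. 70.3 < EG < 127.9.
From triangle FEG: 78.5 < EG < 274.9.
Both must hold, so EG lies in the intersection.

78.5 < EG < 127.9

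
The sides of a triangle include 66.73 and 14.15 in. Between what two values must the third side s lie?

52.58 < s < 80.88 (in)

By the triangle inequality, s must be less than 66.73 + 14.15 = 80.88 and greater than |66.73 − 14.15| = 52.58.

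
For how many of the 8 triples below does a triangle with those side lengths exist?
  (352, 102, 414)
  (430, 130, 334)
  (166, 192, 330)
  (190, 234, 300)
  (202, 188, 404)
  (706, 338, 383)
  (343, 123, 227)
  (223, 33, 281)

(102,352,414): 102+352 > 414 → valid
(130,334,430): 130+334 > 430 → valid
(166,192,330): 166+192 > 330 → valid
(190,234,300): 190+234 > 300 → valid
(188,202,404): 188+202 ≤ 404 → not valid
(338,383,706): 338+383 > 706 → valid
(123,227,343): 123+227 > 343 → valid
(33,223,281): 33+223 ≤ 281 → not valid
6 of the 8 triples form a triangle.

6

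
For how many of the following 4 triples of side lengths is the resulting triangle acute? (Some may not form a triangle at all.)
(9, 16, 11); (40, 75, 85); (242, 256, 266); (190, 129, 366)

(9,16,11): 9²+11² = 202 < 256 = 16² → obtuse
(40,75,85): 40²+75² = 7225 = 85² → right
(242,256,266): 242²+256² = 124100 > 70756 = 266² → acute
(190,129,366): 129+190 ≤ 366, not a triangle
1 of the 4 is acute.

1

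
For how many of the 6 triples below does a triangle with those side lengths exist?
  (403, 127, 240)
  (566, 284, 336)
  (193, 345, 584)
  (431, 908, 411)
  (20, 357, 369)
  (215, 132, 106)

(127,240,403): 127+240 ≤ 403 → not valid
(284,336,566): 284+336 > 566 → valid
(193,345,584): 193+345 ≤ 584 → not valid
(411,431,908): 411+431 ≤ 908 → not valid
(20,357,369): 20+357 > 369 → valid
(106,132,215): 106+132 > 215 → valid
3 of the 6 triples form a triangle.

3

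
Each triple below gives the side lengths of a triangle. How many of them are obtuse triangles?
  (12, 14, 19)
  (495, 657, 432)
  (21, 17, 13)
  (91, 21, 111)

(12,14,19): 12²+14² = 340 < 361 = 19² → obtuse
(495,657,432): 432²+495² = 431649 = 657² → right
(21,17,13): 13²+17² = 458 > 441 = 21² → acute
(91,21,111): 21²+91² = 8722 < 12321 = 111² → obtuse
2 of the 4 are obtuse.

2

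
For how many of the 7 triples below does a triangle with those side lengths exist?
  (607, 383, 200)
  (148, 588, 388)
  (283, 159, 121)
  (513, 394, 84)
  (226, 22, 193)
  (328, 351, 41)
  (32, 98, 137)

(200,383,607): 200+383 ≤ 607 → not valid
(148,388,588): 148+388 ≤ 588 → not valid
(121,159,283): 121+159 ≤ 283 → not valid
(84,394,513): 84+394 ≤ 513 → not valid
(22,193,226): 22+193 ≤ 226 → not valid
(41,328,351): 41+328 > 351 → valid
(32,98,137): 32+98 ≤ 137 → not valid
1 of the 7 triples forms a triangle.

1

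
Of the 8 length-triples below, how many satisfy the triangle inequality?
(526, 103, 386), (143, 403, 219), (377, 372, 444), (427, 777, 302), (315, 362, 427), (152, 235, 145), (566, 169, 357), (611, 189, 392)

3

(103,386,526): 103+386 ≤ 526 → not valid
(143,219,403): 143+219 ≤ 403 → not valid
(372,377,444): 372+377 > 444 → valid
(302,427,777): 302+427 ≤ 777 → not valid
(315,362,427): 315+362 > 427 → valid
(145,152,235): 145+152 > 235 → valid
(169,357,566): 169+357 ≤ 566 → not valid
(189,392,611): 189+392 ≤ 611 → not valid
3 of the 8 triples form a triangle.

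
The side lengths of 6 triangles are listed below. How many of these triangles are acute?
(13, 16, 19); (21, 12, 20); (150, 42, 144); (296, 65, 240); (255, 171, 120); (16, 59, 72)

2

(13,16,19): 13²+16² = 425 > 361 = 19² → acute
(21,12,20): 12²+20² = 544 > 441 = 21² → acute
(150,42,144): 42²+144² = 22500 = 150² → right
(296,65,240): 65²+240² = 61825 < 87616 = 296² → obtuse
(255,171,120): 120²+171² = 43641 < 65025 = 255² → obtuse
(16,59,72): 16²+59² = 3737 < 5184 = 72² → obtuse
2 of the 6 are acute.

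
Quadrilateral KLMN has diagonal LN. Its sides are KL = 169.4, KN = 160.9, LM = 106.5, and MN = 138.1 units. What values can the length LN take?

From triangle KLN: |169.4 − 160.9| < LN < 169.4 + 160.9, i.e. 8.5 < LN < 330.3.
From triangle MLN: 31.6 < LN < 244.6.
Both must hold, so LN lies in the intersection.

31.6 < LN < 244.6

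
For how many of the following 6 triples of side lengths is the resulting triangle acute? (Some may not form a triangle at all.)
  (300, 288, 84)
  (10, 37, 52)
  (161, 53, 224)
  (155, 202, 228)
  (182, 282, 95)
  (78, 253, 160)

(300,288,84): 84²+288² = 90000 = 300² → right
(10,37,52): 10+37 ≤ 52, not a triangle
(161,53,224): 53+161 ≤ 224, not a triangle
(155,202,228): 155²+202² = 64829 > 51984 = 228² → acute
(182,282,95): 95+182 ≤ 282, not a triangle
(78,253,160): 78+160 ≤ 253, not a triangle
1 of the 6 is acute.

1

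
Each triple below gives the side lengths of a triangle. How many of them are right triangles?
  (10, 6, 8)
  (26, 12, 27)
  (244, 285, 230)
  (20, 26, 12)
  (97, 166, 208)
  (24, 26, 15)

1

(10,6,8): 6²+8² = 100 = 10² → right
(26,12,27): 12²+26² = 820 > 729 = 27² → acute
(244,285,230): 230²+244² = 112436 > 81225 = 285² → acute
(20,26,12): 12²+20² = 544 < 676 = 26² → obtuse
(97,166,208): 97²+166² = 36965 < 43264 = 208² → obtuse
(24,26,15): 15²+24² = 801 > 676 = 26² → acute
1 of the 6 is right.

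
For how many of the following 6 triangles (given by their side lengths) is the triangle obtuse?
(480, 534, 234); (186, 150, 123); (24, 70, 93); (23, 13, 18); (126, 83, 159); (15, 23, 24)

(480,534,234): 234²+480² = 285156 = 534² → right
(186,150,123): 123²+150² = 37629 > 34596 = 186² → acute
(24,70,93): 24²+70² = 5476 < 8649 = 93² → obtuse
(23,13,18): 13²+18² = 493 < 529 = 23² → obtuse
(126,83,159): 83²+126² = 22765 < 25281 = 159² → obtuse
(15,23,24): 15²+23² = 754 > 576 = 24² → acute
3 of the 6 are obtuse.

3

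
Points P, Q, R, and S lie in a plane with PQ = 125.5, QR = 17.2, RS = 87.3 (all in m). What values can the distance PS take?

The maximum is all hops collinear in one direction: 125.5 + 17.2 + 87.3 = 230.0.
The longest hop is 125.5; the others sum to 104.5. Folding the others back against it leaves at least 125.5 − 104.5 = 21.0.

21.0 ≤ PS ≤ 230.0 m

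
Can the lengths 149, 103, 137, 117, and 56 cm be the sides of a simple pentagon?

Yes

A pentagon exists iff every side is shorter than the sum of the others — equivalently, the longest side is less than the sum of the rest.
Longest side 149 < 413 (sum of the remaining 4), so yes.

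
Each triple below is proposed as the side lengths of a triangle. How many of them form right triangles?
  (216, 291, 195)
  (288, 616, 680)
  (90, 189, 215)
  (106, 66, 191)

(216,291,195): 195²+216² = 84681 = 291² → right
(288,616,680): 288²+616² = 462400 = 680² → right
(90,189,215): 90²+189² = 43821 < 46225 = 215² → obtuse
(106,66,191): 66+106 ≤ 191, not a triangle
2 of the 4 are right.

2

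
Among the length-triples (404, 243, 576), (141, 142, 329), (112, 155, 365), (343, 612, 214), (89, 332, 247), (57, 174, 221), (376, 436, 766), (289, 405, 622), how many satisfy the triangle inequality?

5

(243,404,576): 243+404 > 576 → valid
(141,142,329): 141+142 ≤ 329 → not valid
(112,155,365): 112+155 ≤ 365 → not valid
(214,343,612): 214+343 ≤ 612 → not valid
(89,247,332): 89+247 > 332 → valid
(57,174,221): 57+174 > 221 → valid
(376,436,766): 376+436 > 766 → valid
(289,405,622): 289+405 > 622 → valid
5 of the 8 triples form a triangle.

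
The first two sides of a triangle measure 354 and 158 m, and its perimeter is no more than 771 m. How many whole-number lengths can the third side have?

Triangle inequality: 196 < x < 512. Perimeter ≤ 771 gives x ≤ 771 − 354 − 158 = 259.
So 196 < x ≤ 259; integers 197 through 259: 63 values.

63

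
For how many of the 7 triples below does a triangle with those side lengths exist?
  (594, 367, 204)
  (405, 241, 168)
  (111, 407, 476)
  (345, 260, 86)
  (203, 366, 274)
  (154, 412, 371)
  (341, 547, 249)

(204,367,594): 204+367 ≤ 594 → not valid
(168,241,405): 168+241 > 405 → valid
(111,407,476): 111+407 > 476 → valid
(86,260,345): 86+260 > 345 → valid
(203,274,366): 203+274 > 366 → valid
(154,371,412): 154+371 > 412 → valid
(249,341,547): 249+341 > 547 → valid
6 of the 7 triples form a triangle.

6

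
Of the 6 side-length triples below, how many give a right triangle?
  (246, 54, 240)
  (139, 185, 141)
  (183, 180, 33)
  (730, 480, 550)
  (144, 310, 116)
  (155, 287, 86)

3

(246,54,240): 54²+240² = 60516 = 246² → right
(139,185,141): 139²+141² = 39202 > 34225 = 185² → acute
(183,180,33): 33²+180² = 33489 = 183² → right
(730,480,550): 480²+550² = 532900 = 730² → right
(144,310,116): 116+144 ≤ 310, not a triangle
(155,287,86): 86+155 ≤ 287, not a triangle
3 of the 6 are right.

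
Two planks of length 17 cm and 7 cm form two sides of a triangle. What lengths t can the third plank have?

10 < t < 24 (cm)

By the triangle inequality, t must be less than 17 + 7 = 24 and greater than |17 − 7| = 10.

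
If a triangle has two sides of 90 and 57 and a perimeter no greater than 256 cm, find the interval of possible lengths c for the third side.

Triangle inequality alone gives 33 < c < 147.
The perimeter condition gives c ≤ 256 − 90 − 57 = 109.
Intersecting the two: 33 < c ≤ 109.

33 < c ≤ 109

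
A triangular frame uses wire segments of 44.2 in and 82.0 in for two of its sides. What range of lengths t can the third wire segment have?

37.8 < t < 126.2

By the triangle inequality, t must be less than 44.2 + 82.0 = 126.2 and greater than |44.2 − 82.0| = 37.8.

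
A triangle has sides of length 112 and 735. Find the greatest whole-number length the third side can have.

The third side must be strictly less than 112 + 735 = 847.
The largest integer below 847 is 846.

846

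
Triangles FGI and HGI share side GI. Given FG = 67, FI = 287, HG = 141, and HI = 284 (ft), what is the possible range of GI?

220 < GI < 354

From triangle FGI: |67 − 287| < GI < 67 + 287, i.e. 220 < GI < 354.
From triangle HGI: 143 < GI < 425.
Both must hold, so GI lies in the intersection.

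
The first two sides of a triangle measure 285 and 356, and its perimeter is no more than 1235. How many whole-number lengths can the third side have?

523

Triangle inequality: 71 < x < 641. Perimeter ≤ 1235 gives x ≤ 1235 − 285 − 356 = 594.
So 71 < x ≤ 594; integers 72 through 594: 523 values.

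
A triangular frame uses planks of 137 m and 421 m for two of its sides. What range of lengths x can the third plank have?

By the triangle inequality, x must be less than 137 + 421 = 558 and greater than |137 − 421| = 284.

284 < x < 558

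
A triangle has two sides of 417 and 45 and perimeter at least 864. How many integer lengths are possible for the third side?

Triangle inequality: 372 < x < 462. Perimeter ≥ 864 gives x ≥ 864 − 417 − 45 = 402.
So 402 ≤ x < 462; integers 402 through 461: 60 values.

60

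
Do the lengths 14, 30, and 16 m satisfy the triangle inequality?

The two shorter sides sum to 30, exactly equal to the longest side 30.
That gives only a degenerate (flat) triangle — the inequality must be strict.

No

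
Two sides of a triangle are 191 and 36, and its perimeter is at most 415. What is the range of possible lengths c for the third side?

Triangle inequality alone gives 155 < c < 227.
The perimeter condition gives c ≤ 415 − 191 − 36 = 188.
Intersecting the two: 155 < c ≤ 188.

155 < c ≤ 188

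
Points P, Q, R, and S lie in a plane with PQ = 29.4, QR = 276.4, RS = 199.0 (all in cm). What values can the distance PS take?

48.0 ≤ PS ≤ 504.8 cm

The maximum is all hops collinear in one direction: 29.4 + 276.4 + 199.0 = 504.8.
The longest hop is 276.4; the others sum to 228.4. Folding the others back against it leaves at least 276.4 − 228.4 = 48.0.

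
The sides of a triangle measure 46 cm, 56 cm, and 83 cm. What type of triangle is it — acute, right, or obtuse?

Compare the square of the longest side to the sum of squares of the other two: 46² + 56² = 5252 < 6889 = 83².

obtuse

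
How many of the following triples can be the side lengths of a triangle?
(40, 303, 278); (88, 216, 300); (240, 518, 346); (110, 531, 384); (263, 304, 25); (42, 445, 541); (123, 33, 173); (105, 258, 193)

4

(40,278,303): 40+278 > 303 → valid
(88,216,300): 88+216 > 300 → valid
(240,346,518): 240+346 > 518 → valid
(110,384,531): 110+384 ≤ 531 → not valid
(25,263,304): 25+263 ≤ 304 → not valid
(42,445,541): 42+445 ≤ 541 → not valid
(33,123,173): 33+123 ≤ 173 → not valid
(105,193,258): 105+193 > 258 → valid
4 of the 8 triples form a triangle.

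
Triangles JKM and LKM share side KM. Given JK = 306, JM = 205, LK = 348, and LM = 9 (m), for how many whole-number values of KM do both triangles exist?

From triangle JKM: 101 < KM < 511.
From triangle LKM: 339 < KM < 357.
Intersection: 339 < KM < 357, so integers 340 through 356: 17 values.

17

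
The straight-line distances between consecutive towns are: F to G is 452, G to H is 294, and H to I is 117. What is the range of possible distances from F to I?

41 ≤ FI ≤ 863

The maximum is all hops collinear in one direction: 452 + 294 + 117 = 863.
The longest hop is 452; the others sum to 411. Folding the others back against it leaves at least 452 − 411 = 41.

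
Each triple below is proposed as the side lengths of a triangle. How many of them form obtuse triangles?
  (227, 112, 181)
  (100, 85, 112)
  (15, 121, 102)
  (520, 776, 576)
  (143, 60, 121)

(227,112,181): 112²+181² = 45305 < 51529 = 227² → obtuse
(100,85,112): 85²+100² = 17225 > 12544 = 112² → acute
(15,121,102): 15+102 ≤ 121, not a triangle
(520,776,576): 520²+576² = 602176 = 776² → right
(143,60,121): 60²+121² = 18241 < 20449 = 143² → obtuse
2 of the 5 are obtuse.

2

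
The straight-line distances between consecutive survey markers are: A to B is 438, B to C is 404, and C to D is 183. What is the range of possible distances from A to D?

0 ≤ AD ≤ 1025

The maximum is all hops collinear in one direction: 438 + 404 + 183 = 1025.
The longest hop is 438; the others sum to 587. Since 438 ≤ 587, the path can fold back on itself completely, so the minimum distance is 0.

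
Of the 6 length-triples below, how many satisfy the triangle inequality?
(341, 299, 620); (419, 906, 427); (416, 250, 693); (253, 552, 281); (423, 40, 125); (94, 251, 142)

(299,341,620): 299+341 > 620 → valid
(419,427,906): 419+427 ≤ 906 → not valid
(250,416,693): 250+416 ≤ 693 → not valid
(253,281,552): 253+281 ≤ 552 → not valid
(40,125,423): 40+125 ≤ 423 → not valid
(94,142,251): 94+142 ≤ 251 → not valid
1 of the 6 triples forms a triangle.

1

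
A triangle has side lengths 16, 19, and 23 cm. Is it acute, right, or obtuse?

acute

Compare the square of the longest side to the sum of squares of the other two: 16² + 19² = 617 > 529 = 23².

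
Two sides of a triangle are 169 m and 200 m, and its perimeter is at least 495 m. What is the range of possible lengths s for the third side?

126 ≤ s < 369

Triangle inequality alone gives 31 < s < 369.
The perimeter condition gives s ≥ 495 − 169 − 200 = 126.
Intersecting the two: 126 ≤ s < 369.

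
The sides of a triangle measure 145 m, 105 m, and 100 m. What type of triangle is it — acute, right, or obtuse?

right

Compare the square of the longest side to the sum of squares of the other two: 100² + 105² = 21025 = 145².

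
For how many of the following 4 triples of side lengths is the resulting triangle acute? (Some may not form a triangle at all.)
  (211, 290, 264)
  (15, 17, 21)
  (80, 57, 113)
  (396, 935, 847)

(211,290,264): 211²+264² = 114217 > 84100 = 290² → acute
(15,17,21): 15²+17² = 514 > 441 = 21² → acute
(80,57,113): 57²+80² = 9649 < 12769 = 113² → obtuse
(396,935,847): 396²+847² = 874225 = 935² → right
2 of the 4 are acute.

2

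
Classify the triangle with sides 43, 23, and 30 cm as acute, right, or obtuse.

Compare the square of the longest side to the sum of squares of the other two: 23² + 30² = 1429 < 1849 = 43².

obtuse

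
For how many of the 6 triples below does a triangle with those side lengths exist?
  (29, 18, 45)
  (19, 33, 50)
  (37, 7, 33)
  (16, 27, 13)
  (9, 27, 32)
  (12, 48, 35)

5

(18,29,45): 18+29 > 45 → valid
(19,33,50): 19+33 > 50 → valid
(7,33,37): 7+33 > 37 → valid
(13,16,27): 13+16 > 27 → valid
(9,27,32): 9+27 > 32 → valid
(12,35,48): 12+35 ≤ 48 → not valid
5 of the 6 triples form a triangle.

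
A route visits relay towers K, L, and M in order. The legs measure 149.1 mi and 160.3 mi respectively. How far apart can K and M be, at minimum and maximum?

11.2 ≤ KM ≤ 309.4 mi

By the triangle inequality, |149.1 − 160.3| ≤ KM ≤ 149.1 + 160.3.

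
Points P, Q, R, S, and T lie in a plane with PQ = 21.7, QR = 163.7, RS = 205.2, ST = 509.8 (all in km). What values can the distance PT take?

119.2 ≤ PT ≤ 900.4 km

The maximum is all hops collinear in one direction: 21.7 + 163.7 + 205.2 + 509.8 = 900.4.
The longest hop is 509.8; the others sum to 390.6. Folding the others back against it leaves at least 509.8 − 390.6 = 119.2.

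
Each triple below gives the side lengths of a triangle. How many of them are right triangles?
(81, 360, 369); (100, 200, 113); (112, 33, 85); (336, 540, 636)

(81,360,369): 81²+360² = 136161 = 369² → right
(100,200,113): 100²+113² = 22769 < 40000 = 200² → obtuse
(112,33,85): 33²+85² = 8314 < 12544 = 112² → obtuse
(336,540,636): 336²+540² = 404496 = 636² → right
2 of the 4 are right.

2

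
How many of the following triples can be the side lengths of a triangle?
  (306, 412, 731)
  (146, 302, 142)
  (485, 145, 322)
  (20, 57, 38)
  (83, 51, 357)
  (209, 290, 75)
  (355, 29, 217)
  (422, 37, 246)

(306,412,731): 306+412 ≤ 731 → not valid
(142,146,302): 142+146 ≤ 302 → not valid
(145,322,485): 145+322 ≤ 485 → not valid
(20,38,57): 20+38 > 57 → valid
(51,83,357): 51+83 ≤ 357 → not valid
(75,209,290): 75+209 ≤ 290 → not valid
(29,217,355): 29+217 ≤ 355 → not valid
(37,246,422): 37+246 ≤ 422 → not valid
1 of the 8 triples forms a triangle.

1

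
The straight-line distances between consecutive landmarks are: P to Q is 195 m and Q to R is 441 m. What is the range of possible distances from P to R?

246 ≤ PR ≤ 636 m

By the triangle inequality, |195 − 441| ≤ PR ≤ 195 + 441.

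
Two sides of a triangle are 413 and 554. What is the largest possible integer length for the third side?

The third side must be strictly less than 413 + 554 = 967.
The largest integer below 967 is 966.

966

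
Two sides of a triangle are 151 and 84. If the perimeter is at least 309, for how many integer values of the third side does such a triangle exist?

Triangle inequality: 67 < x < 235. Perimeter ≥ 309 gives x ≥ 309 − 151 − 84 = 74.
So 74 ≤ x < 235; integers 74 through 234: 161 values.

161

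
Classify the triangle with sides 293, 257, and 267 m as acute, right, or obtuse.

Compare the square of the longest side to the sum of squares of the other two: 257² + 267² = 137338 > 85849 = 293².

acute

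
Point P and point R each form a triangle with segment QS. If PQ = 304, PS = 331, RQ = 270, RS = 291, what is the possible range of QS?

From triangle PQS: |304 − 331| < QS < 304 + 331, i.e. 27 < QS < 635.
From triangle RQS: 21 < QS < 561.
Both must hold, so QS lies in the intersection.

27 < QS < 561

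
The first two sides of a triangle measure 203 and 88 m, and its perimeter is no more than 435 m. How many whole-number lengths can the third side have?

Triangle inequality: 115 < x < 291. Perimeter ≤ 435 gives x ≤ 435 − 203 − 88 = 144.
So 115 < x ≤ 144; integers 116 through 144: 29 values.

29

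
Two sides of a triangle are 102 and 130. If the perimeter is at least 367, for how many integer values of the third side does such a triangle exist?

Triangle inequality: 28 < x < 232. Perimeter ≥ 367 gives x ≥ 367 − 102 − 130 = 135.
So 135 ≤ x < 232; integers 135 through 231: 97 values.

97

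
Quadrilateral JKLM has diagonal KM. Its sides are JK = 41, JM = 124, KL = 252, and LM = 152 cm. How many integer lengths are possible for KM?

64

From triangle JKM: 83 < KM < 165.
From triangle LKM: 100 < KM < 404.
Intersection: 100 < KM < 165, so integers 101 through 164: 64 values.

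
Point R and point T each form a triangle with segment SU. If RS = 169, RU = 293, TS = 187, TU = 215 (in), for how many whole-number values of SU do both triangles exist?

From triangle RSU: 124 < SU < 462.
From triangle TSU: 28 < SU < 402.
Intersection: 124 < SU < 402, so integers 125 through 401: 277 values.

277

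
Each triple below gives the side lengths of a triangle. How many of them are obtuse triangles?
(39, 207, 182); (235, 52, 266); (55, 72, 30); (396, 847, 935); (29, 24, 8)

(39,207,182): 39²+182² = 34645 < 42849 = 207² → obtuse
(235,52,266): 52²+235² = 57929 < 70756 = 266² → obtuse
(55,72,30): 30²+55² = 3925 < 5184 = 72² → obtuse
(396,847,935): 396²+847² = 874225 = 935² → right
(29,24,8): 8²+24² = 640 < 841 = 29² → obtuse
4 of the 5 are obtuse.

4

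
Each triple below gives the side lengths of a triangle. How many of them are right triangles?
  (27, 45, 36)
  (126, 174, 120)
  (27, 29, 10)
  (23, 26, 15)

2

(27,45,36): 27²+36² = 2025 = 45² → right
(126,174,120): 120²+126² = 30276 = 174² → right
(27,29,10): 10²+27² = 829 < 841 = 29² → obtuse
(23,26,15): 15²+23² = 754 > 676 = 26² → acute
2 of the 4 are right.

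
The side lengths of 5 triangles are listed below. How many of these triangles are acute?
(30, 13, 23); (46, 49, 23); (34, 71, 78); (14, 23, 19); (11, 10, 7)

4

(30,13,23): 13²+23² = 698 < 900 = 30² → obtuse
(46,49,23): 23²+46² = 2645 > 2401 = 49² → acute
(34,71,78): 34²+71² = 6197 > 6084 = 78² → acute
(14,23,19): 14²+19² = 557 > 529 = 23² → acute
(11,10,7): 7²+10² = 149 > 121 = 11² → acute
4 of the 5 are acute.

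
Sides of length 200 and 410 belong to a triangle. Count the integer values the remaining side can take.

399

The third side lies in the open interval (210, 610).
Integers from 211 to 609 inclusive: 609 − 211 + 1 = 399.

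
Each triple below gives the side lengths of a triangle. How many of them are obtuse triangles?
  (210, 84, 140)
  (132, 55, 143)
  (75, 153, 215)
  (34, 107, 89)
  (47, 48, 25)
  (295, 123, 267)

(210,84,140): 84²+140² = 26656 < 44100 = 210² → obtuse
(132,55,143): 55²+132² = 20449 = 143² → right
(75,153,215): 75²+153² = 29034 < 46225 = 215² → obtuse
(34,107,89): 34²+89² = 9077 < 11449 = 107² → obtuse
(47,48,25): 25²+47² = 2834 > 2304 = 48² → acute
(295,123,267): 123²+267² = 86418 < 87025 = 295² → obtuse
4 of the 6 are obtuse.

4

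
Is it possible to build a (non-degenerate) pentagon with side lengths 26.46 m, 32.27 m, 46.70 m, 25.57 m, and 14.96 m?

Yes

A pentagon exists iff every side is shorter than the sum of the others — equivalently, the longest side is less than the sum of the rest.
Longest side 46.70 < 99.26 (sum of the remaining 4), so yes.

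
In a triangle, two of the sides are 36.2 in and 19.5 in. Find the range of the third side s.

16.7 < s < 55.7 (in)

By the triangle inequality, s must be less than 36.2 + 19.5 = 55.7 and greater than |36.2 − 19.5| = 16.7.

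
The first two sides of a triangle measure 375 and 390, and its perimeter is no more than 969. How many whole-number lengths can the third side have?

Triangle inequality: 15 < x < 765. Perimeter ≤ 969 gives x ≤ 969 − 375 − 390 = 204.
So 15 < x ≤ 204; integers 16 through 204: 189 values.

189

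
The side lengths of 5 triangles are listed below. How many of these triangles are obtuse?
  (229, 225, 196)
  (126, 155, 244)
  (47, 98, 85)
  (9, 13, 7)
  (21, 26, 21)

3

(229,225,196): 196²+225² = 89041 > 52441 = 229² → acute
(126,155,244): 126²+155² = 39901 < 59536 = 244² → obtuse
(47,98,85): 47²+85² = 9434 < 9604 = 98² → obtuse
(9,13,7): 7²+9² = 130 < 169 = 13² → obtuse
(21,26,21): 21²+21² = 882 > 676 = 26² → acute
3 of the 5 are obtuse.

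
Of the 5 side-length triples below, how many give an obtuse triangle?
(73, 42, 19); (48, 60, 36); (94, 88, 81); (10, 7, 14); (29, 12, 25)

(73,42,19): 19+42 ≤ 73, not a triangle
(48,60,36): 36²+48² = 3600 = 60² → right
(94,88,81): 81²+88² = 14305 > 8836 = 94² → acute
(10,7,14): 7²+10² = 149 < 196 = 14² → obtuse
(29,12,25): 12²+25² = 769 < 841 = 29² → obtuse
2 of the 5 are obtuse.

2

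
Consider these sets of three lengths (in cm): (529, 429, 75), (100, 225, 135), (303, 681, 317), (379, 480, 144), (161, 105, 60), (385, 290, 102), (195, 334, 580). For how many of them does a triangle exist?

4

(75,429,529): 75+429 ≤ 529 → not valid
(100,135,225): 100+135 > 225 → valid
(303,317,681): 303+317 ≤ 681 → not valid
(144,379,480): 144+379 > 480 → valid
(60,105,161): 60+105 > 161 → valid
(102,290,385): 102+290 > 385 → valid
(195,334,580): 195+334 ≤ 580 → not valid
4 of the 7 triples form a triangle.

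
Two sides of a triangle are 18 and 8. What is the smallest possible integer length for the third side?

The third side must be strictly greater than |18 − 8| = 10.
The smallest integer above 10 is 11.

11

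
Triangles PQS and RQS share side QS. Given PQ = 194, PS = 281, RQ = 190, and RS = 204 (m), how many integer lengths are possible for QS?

306

From triangle PQS: 87 < QS < 475.
From triangle RQS: 14 < QS < 394.
Intersection: 87 < QS < 394, so integers 88 through 393: 306 values.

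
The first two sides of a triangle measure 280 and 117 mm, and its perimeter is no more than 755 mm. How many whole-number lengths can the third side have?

Triangle inequality: 163 < x < 397. Perimeter ≤ 755 gives x ≤ 755 − 280 − 117 = 358.
So 163 < x ≤ 358; integers 164 through 358: 195 values.

195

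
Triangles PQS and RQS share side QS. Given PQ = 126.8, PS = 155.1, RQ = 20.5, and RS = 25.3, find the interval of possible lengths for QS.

From triangle PQS: |126.8 − 155.1| < QS < 126.8 + 155.1, i.e. 28.3 < QS < 281.9.
From triangle RQS: 4.8 < QS < 45.8.
Both must hold, so QS lies in the intersection.

28.3 < QS < 45.8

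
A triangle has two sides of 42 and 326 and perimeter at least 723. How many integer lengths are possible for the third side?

13

Triangle inequality: 284 < x < 368. Perimeter ≥ 723 gives x ≥ 723 − 42 − 326 = 355.
So 355 ≤ x < 368; integers 355 through 367: 13 values.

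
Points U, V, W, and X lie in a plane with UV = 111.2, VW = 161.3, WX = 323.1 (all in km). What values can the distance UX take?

50.6 ≤ UX ≤ 595.6 km

The maximum is all hops collinear in one direction: 111.2 + 161.3 + 323.1 = 595.6.
The longest hop is 323.1; the others sum to 272.5. Folding the others back against it leaves at least 323.1 − 272.5 = 50.6.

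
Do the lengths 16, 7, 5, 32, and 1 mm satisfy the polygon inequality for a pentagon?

For a pentagon, each side must be shorter than the sum of the others.
Here the longest side is 32, but the remaining 4 sides sum to only 29.

No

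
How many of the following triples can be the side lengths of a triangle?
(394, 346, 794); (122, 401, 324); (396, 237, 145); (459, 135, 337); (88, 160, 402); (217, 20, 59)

2

(346,394,794): 346+394 ≤ 794 → not valid
(122,324,401): 122+324 > 401 → valid
(145,237,396): 145+237 ≤ 396 → not valid
(135,337,459): 135+337 > 459 → valid
(88,160,402): 88+160 ≤ 402 → not valid
(20,59,217): 20+59 ≤ 217 → not valid
2 of the 6 triples form a triangle.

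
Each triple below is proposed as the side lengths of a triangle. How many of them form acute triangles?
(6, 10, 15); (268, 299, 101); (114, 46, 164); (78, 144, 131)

1

(6,10,15): 6²+10² = 136 < 225 = 15² → obtuse
(268,299,101): 101²+268² = 82025 < 89401 = 299² → obtuse
(114,46,164): 46+114 ≤ 164, not a triangle
(78,144,131): 78²+131² = 23245 > 20736 = 144² → acute
1 of the 4 is acute.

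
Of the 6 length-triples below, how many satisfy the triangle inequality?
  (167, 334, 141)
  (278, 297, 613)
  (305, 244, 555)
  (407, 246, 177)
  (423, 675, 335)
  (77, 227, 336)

(141,167,334): 141+167 ≤ 334 → not valid
(278,297,613): 278+297 ≤ 613 → not valid
(244,305,555): 244+305 ≤ 555 → not valid
(177,246,407): 177+246 > 407 → valid
(335,423,675): 335+423 > 675 → valid
(77,227,336): 77+227 ≤ 336 → not valid
2 of the 6 triples form a triangle.

2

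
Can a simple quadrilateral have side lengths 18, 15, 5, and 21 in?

A quadrilateral exists iff every side is shorter than the sum of the others — equivalently, the longest side is less than the sum of the rest.
Longest side 21 < 38 (sum of the remaining 3), so yes.

Yes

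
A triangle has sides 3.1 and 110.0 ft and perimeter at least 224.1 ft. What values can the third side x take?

111.0 ≤ x < 113.1

Triangle inequality alone gives 106.9 < x < 113.1.
The perimeter condition gives x ≥ 224.1 − 3.1 − 110.0 = 111.0.
Intersecting the two: 111.0 ≤ x < 113.1.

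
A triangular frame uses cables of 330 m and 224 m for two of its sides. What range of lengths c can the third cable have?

106 < c < 554 (m)

By the triangle inequality, c must be less than 330 + 224 = 554 and greater than |330 − 224| = 106.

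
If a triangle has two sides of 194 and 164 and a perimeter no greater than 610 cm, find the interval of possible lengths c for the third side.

30 < c ≤ 252

Triangle inequality alone gives 30 < c < 358.
The perimeter condition gives c ≤ 610 − 194 − 164 = 252.
Intersecting the two: 30 < c ≤ 252.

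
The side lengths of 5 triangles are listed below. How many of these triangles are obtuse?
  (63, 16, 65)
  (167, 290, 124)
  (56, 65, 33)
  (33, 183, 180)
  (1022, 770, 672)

1

(63,16,65): 16²+63² = 4225 = 65² → right
(167,290,124): 124²+167² = 43265 < 84100 = 290² → obtuse
(56,65,33): 33²+56² = 4225 = 65² → right
(33,183,180): 33²+180² = 33489 = 183² → right
(1022,770,672): 672²+770² = 1044484 = 1022² → right
1 of the 5 is obtuse.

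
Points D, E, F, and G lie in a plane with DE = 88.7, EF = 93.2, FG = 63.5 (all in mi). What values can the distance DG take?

0 ≤ DG ≤ 245.4 mi

The maximum is all hops collinear in one direction: 88.7 + 93.2 + 63.5 = 245.4.
The longest hop is 93.2; the others sum to 152.2. Since 93.2 ≤ 152.2, the path can fold back on itself completely, so the minimum distance is 0.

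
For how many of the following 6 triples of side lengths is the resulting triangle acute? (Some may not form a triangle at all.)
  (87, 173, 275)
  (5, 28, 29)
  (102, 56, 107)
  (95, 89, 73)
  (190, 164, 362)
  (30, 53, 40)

2

(87,173,275): 87+173 ≤ 275, not a triangle
(5,28,29): 5²+28² = 809 < 841 = 29² → obtuse
(102,56,107): 56²+102² = 13540 > 11449 = 107² → acute
(95,89,73): 73²+89² = 13250 > 9025 = 95² → acute
(190,164,362): 164+190 ≤ 362, not a triangle
(30,53,40): 30²+40² = 2500 < 2809 = 53² → obtuse
2 of the 6 are acute.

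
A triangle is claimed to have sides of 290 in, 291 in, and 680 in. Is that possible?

No

The longest side is 680, but the other two sum to only 581.
581 < 680, so the triangle inequality fails.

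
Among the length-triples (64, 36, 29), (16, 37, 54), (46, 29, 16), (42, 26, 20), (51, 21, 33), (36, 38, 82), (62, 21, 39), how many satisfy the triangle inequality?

3

(29,36,64): 29+36 > 64 → valid
(16,37,54): 16+37 ≤ 54 → not valid
(16,29,46): 16+29 ≤ 46 → not valid
(20,26,42): 20+26 > 42 → valid
(21,33,51): 21+33 > 51 → valid
(36,38,82): 36+38 ≤ 82 → not valid
(21,39,62): 21+39 ≤ 62 → not valid
3 of the 7 triples form a triangle.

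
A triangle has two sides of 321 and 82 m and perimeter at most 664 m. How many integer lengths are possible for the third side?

Triangle inequality: 239 < x < 403. Perimeter ≤ 664 gives x ≤ 664 − 321 − 82 = 261.
So 239 < x ≤ 261; integers 240 through 261: 22 values.

22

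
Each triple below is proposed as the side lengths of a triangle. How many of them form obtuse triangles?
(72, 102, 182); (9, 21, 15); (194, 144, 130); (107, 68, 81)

2

(72,102,182): 72+102 ≤ 182, not a triangle
(9,21,15): 9²+15² = 306 < 441 = 21² → obtuse
(194,144,130): 130²+144² = 37636 = 194² → right
(107,68,81): 68²+81² = 11185 < 11449 = 107² → obtuse
2 of the 4 are obtuse.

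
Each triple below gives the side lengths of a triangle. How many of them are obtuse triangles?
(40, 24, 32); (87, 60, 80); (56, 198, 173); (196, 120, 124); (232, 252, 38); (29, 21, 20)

(40,24,32): 24²+32² = 1600 = 40² → right
(87,60,80): 60²+80² = 10000 > 7569 = 87² → acute
(56,198,173): 56²+173² = 33065 < 39204 = 198² → obtuse
(196,120,124): 120²+124² = 29776 < 38416 = 196² → obtuse
(232,252,38): 38²+232² = 55268 < 63504 = 252² → obtuse
(29,21,20): 20²+21² = 841 = 29² → right
3 of the 6 are obtuse.

3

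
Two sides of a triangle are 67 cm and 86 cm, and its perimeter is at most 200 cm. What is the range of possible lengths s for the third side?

Triangle inequality alone gives 19 < s < 153.
The perimeter condition gives s ≤ 200 − 67 − 86 = 47.
Intersecting the two: 19 < s ≤ 47.

19 < s ≤ 47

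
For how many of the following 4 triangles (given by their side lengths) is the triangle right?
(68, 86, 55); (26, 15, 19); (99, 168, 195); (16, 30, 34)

2

(68,86,55): 55²+68² = 7649 > 7396 = 86² → acute
(26,15,19): 15²+19² = 586 < 676 = 26² → obtuse
(99,168,195): 99²+168² = 38025 = 195² → right
(16,30,34): 16²+30² = 1156 = 34² → right
2 of the 4 are right.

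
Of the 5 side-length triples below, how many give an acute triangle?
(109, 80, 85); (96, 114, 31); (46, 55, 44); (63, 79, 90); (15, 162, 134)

3

(109,80,85): 80²+85² = 13625 > 11881 = 109² → acute
(96,114,31): 31²+96² = 10177 < 12996 = 114² → obtuse
(46,55,44): 44²+46² = 4052 > 3025 = 55² → acute
(63,79,90): 63²+79² = 10210 > 8100 = 90² → acute
(15,162,134): 15+134 ≤ 162, not a triangle
3 of the 5 are acute.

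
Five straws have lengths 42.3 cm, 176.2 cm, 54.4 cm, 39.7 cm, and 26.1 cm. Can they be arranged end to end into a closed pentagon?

No

For a pentagon, each side must be shorter than the sum of the others.
Here the longest side is 176.2, but the remaining 4 sides sum to only 162.5.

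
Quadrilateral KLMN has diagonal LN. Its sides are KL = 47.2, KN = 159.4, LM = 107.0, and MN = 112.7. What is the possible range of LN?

112.2 < LN < 206.6

From triangle KLN: |47.2 − 159.4| < LN < 47.2 + 159.4, i.e. 112.2 < LN < 206.6.
From triangle MLN: 5.7 < LN < 219.7.
Both must hold, so LN lies in the intersection.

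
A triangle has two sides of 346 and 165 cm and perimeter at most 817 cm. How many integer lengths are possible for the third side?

Triangle inequality: 181 < x < 511. Perimeter ≤ 817 gives x ≤ 817 − 346 − 165 = 306.
So 181 < x ≤ 306; integers 182 through 306: 125 values.

125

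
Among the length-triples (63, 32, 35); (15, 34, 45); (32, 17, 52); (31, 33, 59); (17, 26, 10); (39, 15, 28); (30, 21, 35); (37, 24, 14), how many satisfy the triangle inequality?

7

(32,35,63): 32+35 > 63 → valid
(15,34,45): 15+34 > 45 → valid
(17,32,52): 17+32 ≤ 52 → not valid
(31,33,59): 31+33 > 59 → valid
(10,17,26): 10+17 > 26 → valid
(15,28,39): 15+28 > 39 → valid
(21,30,35): 21+30 > 35 → valid
(14,24,37): 14+24 > 37 → valid
7 of the 8 triples form a triangle.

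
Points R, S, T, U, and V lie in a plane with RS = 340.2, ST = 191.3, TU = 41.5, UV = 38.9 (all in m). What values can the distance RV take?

68.5 ≤ RV ≤ 611.9 m

The maximum is all hops collinear in one direction: 340.2 + 191.3 + 41.5 + 38.9 = 611.9.
The longest hop is 340.2; the others sum to 271.7. Folding the others back against it leaves at least 340.2 − 271.7 = 68.5.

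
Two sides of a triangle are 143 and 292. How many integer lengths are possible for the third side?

The third side lies in the open interval (149, 435).
Integers from 150 to 434 inclusive: 434 − 150 + 1 = 285.

285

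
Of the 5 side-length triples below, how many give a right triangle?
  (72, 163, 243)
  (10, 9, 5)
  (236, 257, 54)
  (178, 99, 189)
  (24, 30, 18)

(72,163,243): 72+163 ≤ 243, not a triangle
(10,9,5): 5²+9² = 106 > 100 = 10² → acute
(236,257,54): 54²+236² = 58612 < 66049 = 257² → obtuse
(178,99,189): 99²+178² = 41485 > 35721 = 189² → acute
(24,30,18): 18²+24² = 900 = 30² → right
1 of the 5 is right.

1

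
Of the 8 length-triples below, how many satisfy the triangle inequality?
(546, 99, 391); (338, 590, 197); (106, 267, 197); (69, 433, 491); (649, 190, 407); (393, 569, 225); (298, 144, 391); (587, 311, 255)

(99,391,546): 99+391 ≤ 546 → not valid
(197,338,590): 197+338 ≤ 590 → not valid
(106,197,267): 106+197 > 267 → valid
(69,433,491): 69+433 > 491 → valid
(190,407,649): 190+407 ≤ 649 → not valid
(225,393,569): 225+393 > 569 → valid
(144,298,391): 144+298 > 391 → valid
(255,311,587): 255+311 ≤ 587 → not valid
4 of the 8 triples form a triangle.

4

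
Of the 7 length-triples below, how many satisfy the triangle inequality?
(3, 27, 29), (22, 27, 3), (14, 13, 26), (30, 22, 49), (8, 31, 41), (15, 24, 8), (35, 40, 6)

(3,27,29): 3+27 > 29 → valid
(3,22,27): 3+22 ≤ 27 → not valid
(13,14,26): 13+14 > 26 → valid
(22,30,49): 22+30 > 49 → valid
(8,31,41): 8+31 ≤ 41 → not valid
(8,15,24): 8+15 ≤ 24 → not valid
(6,35,40): 6+35 > 40 → valid
4 of the 7 triples form a triangle.

4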